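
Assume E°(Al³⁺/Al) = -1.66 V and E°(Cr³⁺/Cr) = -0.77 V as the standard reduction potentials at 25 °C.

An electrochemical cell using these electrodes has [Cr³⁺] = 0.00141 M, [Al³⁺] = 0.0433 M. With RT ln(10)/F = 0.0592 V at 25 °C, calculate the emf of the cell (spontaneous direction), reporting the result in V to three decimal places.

Cr³⁺/Cr is the cathode (higher E°), Al³⁺/Al the anode: E°cell = -0.77 − (-1.66) = +0.89 V, n = 3.
Overall: Cr³⁺(aq) + Al(s) → Cr(s) + Al³⁺(aq)
Q = [Al³⁺] / ([Cr³⁺]); log Q = 1.487.
E = E° − (0.0592/n) log Q = +0.89 − (0.0592/3)(1.487) = +0.861 V.

+0.861 V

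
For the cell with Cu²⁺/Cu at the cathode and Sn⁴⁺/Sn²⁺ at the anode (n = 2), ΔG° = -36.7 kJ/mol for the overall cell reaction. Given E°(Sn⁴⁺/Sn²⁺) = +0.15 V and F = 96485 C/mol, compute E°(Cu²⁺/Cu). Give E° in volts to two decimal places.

E°cell = −ΔG°/(nF) = −(-36.7×10³)/((2)(96485)) = +0.190 V.
Since Cu²⁺/Cu is the cathode and Sn⁴⁺/Sn²⁺ the anode, E°cell = E°(Cu²⁺/Cu) − E°(Sn⁴⁺/Sn²⁺).
So E°(Cu²⁺/Cu) = E°cell + E°(Sn⁴⁺/Sn²⁺) = +0.190 + (+0.15) = +0.34 V.

+0.34 V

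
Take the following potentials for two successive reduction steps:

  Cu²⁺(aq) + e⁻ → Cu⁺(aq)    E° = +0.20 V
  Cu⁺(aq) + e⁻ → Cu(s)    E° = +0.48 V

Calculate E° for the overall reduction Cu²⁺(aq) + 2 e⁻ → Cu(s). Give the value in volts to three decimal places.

Since ΔG° = −nFE° is additive over sequential reductions, n₃E°₃ = n₁E°₁ + n₂E°₂.
E°₃ = (1×+0.20 + 1×+0.48) / 2 = (+0.680) / 2 = +0.340 V.

+0.340 V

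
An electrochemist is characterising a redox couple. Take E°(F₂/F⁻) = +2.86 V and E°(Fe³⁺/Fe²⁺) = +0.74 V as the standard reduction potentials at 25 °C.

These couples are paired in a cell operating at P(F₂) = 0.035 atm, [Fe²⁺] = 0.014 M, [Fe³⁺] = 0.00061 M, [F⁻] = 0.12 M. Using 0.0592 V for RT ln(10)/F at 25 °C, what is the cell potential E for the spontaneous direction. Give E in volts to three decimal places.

F₂/F⁻ is the cathode (higher E°), Fe³⁺/Fe²⁺ the anode: E°cell = +2.86 − (+0.74) = +2.12 V, n = 2.
Overall: F₂(g) + 2 Fe²⁺(aq) → 2 F⁻(aq) + 2 Fe³⁺(aq)
Q = [F⁻]^2·[Fe³⁺]^2 / (P(F₂)·[Fe²⁺]^2); log Q = -3.107.
E = E° − (0.0592/n) log Q = +2.12 − (0.0592/2)(-3.107) = +2.212 V.

+2.212 V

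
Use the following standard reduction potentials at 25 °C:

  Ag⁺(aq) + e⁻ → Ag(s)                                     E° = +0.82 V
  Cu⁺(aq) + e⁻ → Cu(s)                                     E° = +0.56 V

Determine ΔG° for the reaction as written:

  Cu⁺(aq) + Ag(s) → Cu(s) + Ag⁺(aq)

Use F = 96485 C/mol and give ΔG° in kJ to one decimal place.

+25.1 kJ

As written, Cu⁺/Cu is reduced (cathode) and Ag⁺/Ag is oxidised (anode), so E°cell = (+0.56) − (+0.82) = -0.26 V.
Balancing electrons gives n = 1.
ΔG° = −nFE° = −(1)(96485)(-0.26) = 25,086 J = +25.1 kJ.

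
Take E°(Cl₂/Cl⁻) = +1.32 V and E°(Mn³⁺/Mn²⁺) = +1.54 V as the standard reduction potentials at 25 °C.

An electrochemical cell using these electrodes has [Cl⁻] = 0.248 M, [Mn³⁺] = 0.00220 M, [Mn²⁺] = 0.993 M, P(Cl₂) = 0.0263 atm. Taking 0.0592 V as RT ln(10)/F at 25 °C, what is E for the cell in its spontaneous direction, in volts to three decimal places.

Mn³⁺/Mn²⁺ is the cathode (higher E°), Cl₂/Cl⁻ the anode: E°cell = +1.54 − (+1.32) = +0.22 V, n = 2.
Overall: 2 Mn³⁺(aq) + 2 Cl⁻(aq) → 2 Mn²⁺(aq) + Cl₂(g)
Q = [Mn²⁺]^2·P(Cl₂) / ([Mn³⁺]^2·[Cl⁻]^2); log Q = 4.940.
E = E° − (0.0592/n) log Q = +0.22 − (0.0592/2)(4.940) = +0.074 V.

+0.074 V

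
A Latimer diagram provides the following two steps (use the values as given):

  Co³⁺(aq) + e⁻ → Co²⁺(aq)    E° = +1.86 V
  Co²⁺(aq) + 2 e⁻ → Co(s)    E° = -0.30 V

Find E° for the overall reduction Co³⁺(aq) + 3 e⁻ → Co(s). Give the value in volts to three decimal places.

Since ΔG° = −nFE° is additive over sequential reductions, n₃E°₃ = n₁E°₁ + n₂E°₂.
E°₃ = (1×+1.86 + 2×-0.30) / 3 = (+1.260) / 3 = +0.420 V.

+0.420 V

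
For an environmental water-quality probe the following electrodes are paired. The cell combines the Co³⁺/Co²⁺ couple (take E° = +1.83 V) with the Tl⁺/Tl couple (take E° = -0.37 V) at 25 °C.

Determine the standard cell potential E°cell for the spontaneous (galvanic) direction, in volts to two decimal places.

The Co³⁺/Co²⁺ couple has the higher reduction potential, so it is the cathode; Tl⁺/Tl is oxidised at the anode.
E°cell = E°(cathode) − E°(anode) = (+1.83) − (-0.37) = +2.20 V.

+2.20 V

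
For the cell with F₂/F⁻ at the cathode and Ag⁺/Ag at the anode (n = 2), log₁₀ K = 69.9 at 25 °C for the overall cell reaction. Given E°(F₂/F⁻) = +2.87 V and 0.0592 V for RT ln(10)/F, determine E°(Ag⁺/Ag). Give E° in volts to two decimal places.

E°cell = (0.0592/n)·log K = (0.0592/2)(69.9) = +2.069 V.
Since F₂/F⁻ is the cathode and Ag⁺/Ag the anode, E°cell = E°(F₂/F⁻) − E°(Ag⁺/Ag).
So E°(Ag⁺/Ag) = E°(F₂/F⁻) − E°cell = (+2.87) − (+2.069) = +0.80 V.

+0.80 V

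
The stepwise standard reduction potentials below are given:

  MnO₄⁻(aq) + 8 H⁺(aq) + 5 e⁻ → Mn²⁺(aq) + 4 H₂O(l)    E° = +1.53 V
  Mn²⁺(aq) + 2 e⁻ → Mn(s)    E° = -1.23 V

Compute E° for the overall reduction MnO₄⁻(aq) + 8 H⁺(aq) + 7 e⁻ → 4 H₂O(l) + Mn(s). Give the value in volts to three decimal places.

Since ΔG° = −nFE° is additive over sequential reductions, n₃E°₃ = n₁E°₁ + n₂E°₂.
E°₃ = (5×+1.53 + 2×-1.23) / 7 = (+5.190) / 7 = +0.741 V.

+0.741 V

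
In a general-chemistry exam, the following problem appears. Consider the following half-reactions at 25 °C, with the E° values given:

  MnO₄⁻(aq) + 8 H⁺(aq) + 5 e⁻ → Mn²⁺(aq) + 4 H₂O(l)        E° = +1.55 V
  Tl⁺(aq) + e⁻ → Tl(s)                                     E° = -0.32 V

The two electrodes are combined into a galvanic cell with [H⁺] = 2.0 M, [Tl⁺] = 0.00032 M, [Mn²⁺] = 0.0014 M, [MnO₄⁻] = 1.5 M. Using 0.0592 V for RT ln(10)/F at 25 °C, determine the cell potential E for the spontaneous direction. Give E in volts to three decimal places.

+2.141 V

MnO₄⁻/Mn²⁺ is the cathode (higher E°), Tl⁺/Tl the anode: E°cell = +1.55 − (-0.32) = +1.87 V, n = 5.
Overall: MnO₄⁻(aq) + 8 H⁺(aq) + 5 Tl(s) → Mn²⁺(aq) + 4 H₂O(l) + 5 Tl⁺(aq)
Q = [Mn²⁺]·[Tl⁺]^5 / ([MnO₄⁻]·[H⁺]^8); log Q = -22.912.
E = E° − (0.0592/n) log Q = +1.87 − (0.0592/5)(-22.912) = +2.141 V.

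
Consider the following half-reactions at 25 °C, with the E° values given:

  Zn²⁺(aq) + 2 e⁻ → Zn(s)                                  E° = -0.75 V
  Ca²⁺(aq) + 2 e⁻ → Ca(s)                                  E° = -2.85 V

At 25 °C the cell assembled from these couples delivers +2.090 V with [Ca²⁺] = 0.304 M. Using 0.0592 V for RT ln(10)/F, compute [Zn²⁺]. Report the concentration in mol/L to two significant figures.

0.14 M

Zn²⁺/Zn is the cathode, Ca²⁺/Ca the anode: E°cell = +2.10 V, n = 2.
Overall reaction: Zn²⁺(aq) + Ca(s) → Zn(s) + Ca²⁺(aq); Q = [Ca²⁺]^1/[Zn²⁺]^1.
From E = E° − (0.0592/n) log Q: log Q = (E° − E)·n/0.0592 = (+2.10 − (+2.090))·2/0.0592 = 0.3378.
So 1·log[Zn²⁺] = 1·log(0.304) − log Q = -0.5171 − (0.3378) = -0.8549; [Zn²⁺] = 10^(-0.8549) ≈ 0.14 M.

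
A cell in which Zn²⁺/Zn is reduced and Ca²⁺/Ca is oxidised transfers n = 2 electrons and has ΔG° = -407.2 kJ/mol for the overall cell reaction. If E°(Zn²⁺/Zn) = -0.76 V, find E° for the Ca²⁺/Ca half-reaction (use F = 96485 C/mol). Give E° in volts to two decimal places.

-2.87 V

E°cell = −ΔG°/(nF) = −(-407.2×10³)/((2)(96485)) = +2.110 V.
Since Zn²⁺/Zn is the cathode and Ca²⁺/Ca the anode, E°cell = E°(Zn²⁺/Zn) − E°(Ca²⁺/Ca).
So E°(Ca²⁺/Ca) = E°(Zn²⁺/Zn) − E°cell = (-0.76) − (+2.110) = -2.87 V.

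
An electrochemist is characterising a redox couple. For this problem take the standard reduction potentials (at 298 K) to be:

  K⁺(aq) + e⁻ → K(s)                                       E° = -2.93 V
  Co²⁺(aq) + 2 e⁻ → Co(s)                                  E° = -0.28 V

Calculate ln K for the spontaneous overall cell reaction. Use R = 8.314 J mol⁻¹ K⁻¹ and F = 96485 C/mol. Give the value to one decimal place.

206.4

Cathode: Co²⁺/Co; anode: K⁺/K. E°cell = (-0.28) − (-2.93) = +2.65 V, with n = 2.
ΔG° = −nFE° = −RT ln K, so ln K = nFE°/(RT) = (2)(96485)(+2.65) / ((8.314)(298)) = 206.400.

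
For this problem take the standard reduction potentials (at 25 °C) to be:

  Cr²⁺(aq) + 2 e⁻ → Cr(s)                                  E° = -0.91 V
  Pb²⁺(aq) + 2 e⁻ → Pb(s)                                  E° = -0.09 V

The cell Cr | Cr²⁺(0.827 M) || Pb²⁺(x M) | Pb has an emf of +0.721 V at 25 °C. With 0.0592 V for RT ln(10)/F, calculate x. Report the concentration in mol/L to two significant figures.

0.00037 M

Pb²⁺/Pb is the cathode, Cr²⁺/Cr the anode: E°cell = +0.82 V, n = 2.
Overall reaction: Pb²⁺(aq) + Cr(s) → Pb(s) + Cr²⁺(aq); Q = [Cr²⁺]^1/[Pb²⁺]^1.
From E = E° − (0.0592/n) log Q: log Q = (E° − E)·n/0.0592 = (+0.82 − (+0.721))·2/0.0592 = 3.3446.
So 1·log[Pb²⁺] = 1·log(0.827) − log Q = -0.0825 − (3.3446) = -3.4271; [Pb²⁺] = 10^(-3.4271) ≈ 0.00037 M.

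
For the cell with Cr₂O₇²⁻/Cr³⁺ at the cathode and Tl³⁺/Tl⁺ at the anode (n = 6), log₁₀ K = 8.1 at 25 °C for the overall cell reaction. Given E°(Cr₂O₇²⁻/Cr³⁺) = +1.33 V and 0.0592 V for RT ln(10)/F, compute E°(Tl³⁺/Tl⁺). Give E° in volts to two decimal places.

E°cell = (0.0592/n)·log K = (0.0592/6)(8.1) = +0.080 V.
Since Cr₂O₇²⁻/Cr³⁺ is the cathode and Tl³⁺/Tl⁺ the anode, E°cell = E°(Cr₂O₇²⁻/Cr³⁺) − E°(Tl³⁺/Tl⁺).
So E°(Tl³⁺/Tl⁺) = E°(Cr₂O₇²⁻/Cr³⁺) − E°cell = (+1.33) − (+0.080) = +1.25 V.

+1.25 V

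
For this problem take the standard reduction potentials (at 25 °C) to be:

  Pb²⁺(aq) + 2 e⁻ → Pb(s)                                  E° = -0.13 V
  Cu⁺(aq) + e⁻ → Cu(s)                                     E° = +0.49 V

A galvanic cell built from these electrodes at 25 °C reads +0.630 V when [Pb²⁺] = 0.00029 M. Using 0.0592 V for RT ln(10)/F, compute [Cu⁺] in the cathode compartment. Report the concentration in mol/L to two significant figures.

Cu⁺/Cu is the cathode, Pb²⁺/Pb the anode: E°cell = +0.62 V, n = 2.
Overall reaction: 2 Cu⁺(aq) + Pb(s) → 2 Cu(s) + Pb²⁺(aq); Q = [Pb²⁺]^1/[Cu⁺]^2.
From E = E° − (0.0592/n) log Q: log Q = (E° − E)·n/0.0592 = (+0.62 − (+0.630))·2/0.0592 = -0.3378.
So 2·log[Cu⁺] = 1·log(0.00029) − log Q = -3.5376 − (-0.3378) = -3.1998; log[Cu⁺] = -3.1998 / 2 = -1.5999; [Cu⁺] = 10^(-1.5999) ≈ 0.025 M.

0.025 M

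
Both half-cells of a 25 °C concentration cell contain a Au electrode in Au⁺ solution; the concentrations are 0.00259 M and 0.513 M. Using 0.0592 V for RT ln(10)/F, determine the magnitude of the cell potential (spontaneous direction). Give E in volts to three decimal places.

+0.136 V

For a concentration cell E°cell = 0. The 0.513 M side is the cathode (reduction is favoured where [Au⁺] is higher).
With n = 1, E = −(0.0592/1) log([Au⁺]ₐₙ/[Au⁺]꜀ₐₜ) = −(0.0592/1) log(0.00259/0.513) = −(0.0592/1)(-2.297) = +0.136 V.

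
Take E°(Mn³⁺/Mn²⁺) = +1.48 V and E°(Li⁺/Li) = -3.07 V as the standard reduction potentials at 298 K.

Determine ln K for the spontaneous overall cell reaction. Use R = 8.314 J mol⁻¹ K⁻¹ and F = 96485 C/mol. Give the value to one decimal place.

177.2

Cathode: Mn³⁺/Mn²⁺; anode: Li⁺/Li. E°cell = (+1.48) − (-3.07) = +4.55 V, with n = 1.
ΔG° = −nFE° = −RT ln K, so ln K = nFE°/(RT) = (1)(96485)(+4.55) / ((8.314)(298)) = 177.192.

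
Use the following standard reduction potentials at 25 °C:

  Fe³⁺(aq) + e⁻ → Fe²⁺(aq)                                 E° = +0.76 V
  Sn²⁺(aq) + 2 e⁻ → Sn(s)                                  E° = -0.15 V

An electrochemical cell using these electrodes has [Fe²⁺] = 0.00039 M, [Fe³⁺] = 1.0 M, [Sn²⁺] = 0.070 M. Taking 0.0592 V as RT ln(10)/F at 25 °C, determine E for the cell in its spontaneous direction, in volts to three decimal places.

+1.146 V

Fe³⁺/Fe²⁺ is the cathode (higher E°), Sn²⁺/Sn the anode: E°cell = +0.76 − (-0.15) = +0.91 V, n = 2.
Overall: 2 Fe³⁺(aq) + Sn(s) → 2 Fe²⁺(aq) + Sn²⁺(aq)
Q = [Fe²⁺]^2·[Sn²⁺] / ([Fe³⁺]^2); log Q = -7.973.
E = E° − (0.0592/n) log Q = +0.91 − (0.0592/2)(-7.973) = +1.146 V.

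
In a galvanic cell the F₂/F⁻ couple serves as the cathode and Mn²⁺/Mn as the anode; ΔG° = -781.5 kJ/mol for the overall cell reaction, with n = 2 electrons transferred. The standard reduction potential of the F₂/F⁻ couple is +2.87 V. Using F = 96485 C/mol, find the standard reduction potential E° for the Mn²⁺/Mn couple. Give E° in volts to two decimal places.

E°cell = −ΔG°/(nF) = −(-781.5×10³)/((2)(96485)) = +4.050 V.
Since F₂/F⁻ is the cathode and Mn²⁺/Mn the anode, E°cell = E°(F₂/F⁻) − E°(Mn²⁺/Mn).
So E°(Mn²⁺/Mn) = E°(F₂/F⁻) − E°cell = (+2.87) − (+4.050) = -1.18 V.

-1.18 V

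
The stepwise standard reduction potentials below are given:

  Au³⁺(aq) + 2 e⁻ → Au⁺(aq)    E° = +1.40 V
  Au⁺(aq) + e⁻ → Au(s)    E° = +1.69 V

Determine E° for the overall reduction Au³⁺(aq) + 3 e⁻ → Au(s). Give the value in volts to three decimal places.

+1.497 V

Adding the free-energy changes (−nFE°) of the two steps gives −n₃FE°₃ = −n₁FE°₁ − n₂FE°₂.
E°₃ = (2×+1.40 + 1×+1.69) / 3 = (+4.490) / 3 = +1.497 V.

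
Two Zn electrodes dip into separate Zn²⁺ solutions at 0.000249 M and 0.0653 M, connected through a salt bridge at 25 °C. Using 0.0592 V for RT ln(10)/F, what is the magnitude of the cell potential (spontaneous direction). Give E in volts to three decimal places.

For a concentration cell E°cell = 0. The 0.0653 M side is the cathode (reduction is favoured where [Zn²⁺] is higher).
With n = 2, E = −(0.0592/2) log([Zn²⁺]ₐₙ/[Zn²⁺]꜀ₐₜ) = −(0.0592/2) log(0.000249/0.0653) = −(0.0592/2)(-2.419) = +0.072 V.

+0.072 V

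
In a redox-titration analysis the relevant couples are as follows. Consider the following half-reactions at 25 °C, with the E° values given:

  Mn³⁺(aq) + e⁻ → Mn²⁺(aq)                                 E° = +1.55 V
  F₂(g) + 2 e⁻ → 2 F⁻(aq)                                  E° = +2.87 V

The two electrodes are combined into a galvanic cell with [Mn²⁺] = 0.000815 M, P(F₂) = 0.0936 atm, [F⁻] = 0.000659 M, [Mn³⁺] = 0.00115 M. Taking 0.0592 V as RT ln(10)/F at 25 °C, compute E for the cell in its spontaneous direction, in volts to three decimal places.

F₂/F⁻ is the cathode (higher E°), Mn³⁺/Mn²⁺ the anode: E°cell = +2.87 − (+1.55) = +1.32 V, n = 2.
Overall: F₂(g) + 2 Mn²⁺(aq) → 2 F⁻(aq) + 2 Mn³⁺(aq)
Q = [F⁻]^2·[Mn³⁺]^2 / (P(F₂)·[Mn²⁺]^2); log Q = -5.034.
E = E° − (0.0592/n) log Q = +1.32 − (0.0592/2)(-5.034) = +1.469 V.

+1.469 V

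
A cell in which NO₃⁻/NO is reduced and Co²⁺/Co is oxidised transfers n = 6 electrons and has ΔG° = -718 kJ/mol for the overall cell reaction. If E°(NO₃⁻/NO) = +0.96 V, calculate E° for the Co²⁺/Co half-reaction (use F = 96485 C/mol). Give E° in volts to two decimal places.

-0.28 V

E°cell = −ΔG°/(nF) = −(-718×10³)/((6)(96485)) = +1.240 V.
Since NO₃⁻/NO is the cathode and Co²⁺/Co the anode, E°cell = E°(NO₃⁻/NO) − E°(Co²⁺/Co).
So E°(Co²⁺/Co) = E°(NO₃⁻/NO) − E°cell = (+0.96) − (+1.240) = -0.28 V.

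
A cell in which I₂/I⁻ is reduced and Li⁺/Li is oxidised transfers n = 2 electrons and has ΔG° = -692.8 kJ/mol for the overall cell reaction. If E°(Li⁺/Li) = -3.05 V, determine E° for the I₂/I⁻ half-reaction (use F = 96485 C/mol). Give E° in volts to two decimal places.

E°cell = −ΔG°/(nF) = −(-692.8×10³)/((2)(96485)) = +3.590 V.
Since I₂/I⁻ is the cathode and Li⁺/Li the anode, E°cell = E°(I₂/I⁻) − E°(Li⁺/Li).
So E°(I₂/I⁻) = E°cell + E°(Li⁺/Li) = +3.590 + (-3.05) = +0.54 V.

+0.54 V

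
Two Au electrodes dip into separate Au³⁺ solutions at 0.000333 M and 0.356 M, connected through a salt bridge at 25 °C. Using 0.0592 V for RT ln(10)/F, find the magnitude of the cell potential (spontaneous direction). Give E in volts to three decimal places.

For a concentration cell E°cell = 0. The 0.356 M side is the cathode (reduction is favoured where [Au³⁺] is higher).
With n = 3, E = −(0.0592/3) log([Au³⁺]ₐₙ/[Au³⁺]꜀ₐₜ) = −(0.0592/3) log(0.000333/0.356) = −(0.0592/3)(-3.029) = +0.060 V.

+0.060 V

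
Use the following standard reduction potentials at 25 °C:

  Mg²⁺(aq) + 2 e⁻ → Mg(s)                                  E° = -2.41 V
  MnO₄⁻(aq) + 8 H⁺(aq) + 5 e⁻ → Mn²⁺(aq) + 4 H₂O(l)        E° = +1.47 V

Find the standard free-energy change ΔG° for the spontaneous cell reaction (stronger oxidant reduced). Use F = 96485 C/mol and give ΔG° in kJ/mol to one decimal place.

-3743.6 kJ/mol

MnO₄⁻/Mn²⁺ (E° = +1.47 V) is the cathode; Mg²⁺/Mg (E° = -2.41 V) is the anode, so E°cell = +3.88 V.
Balancing electrons gives n = 10 (lcm of 5 and 2).
ΔG° = −nFE° = −(10)(96485)(+3.88) = -3,743,618 J = -3743.6 kJ/mol.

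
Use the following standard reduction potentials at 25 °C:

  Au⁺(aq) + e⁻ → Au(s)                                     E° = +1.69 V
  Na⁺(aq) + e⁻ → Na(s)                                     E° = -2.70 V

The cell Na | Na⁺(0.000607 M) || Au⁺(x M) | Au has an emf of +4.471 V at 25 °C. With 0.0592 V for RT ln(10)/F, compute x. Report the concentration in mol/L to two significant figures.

Au⁺/Au is the cathode, Na⁺/Na the anode: E°cell = +4.39 V, n = 1.
Overall reaction: Au⁺(aq) + Na(s) → Au(s) + Na⁺(aq); Q = [Na⁺]^1/[Au⁺]^1.
From E = E° − (0.0592/n) log Q: log Q = (E° − E)·n/0.0592 = (+4.39 − (+4.471))·1/0.0592 = -1.3682.
So 1·log[Au⁺] = 1·log(0.000607) − log Q = -3.2168 − (-1.3682) = -1.8486; [Au⁺] = 10^(-1.8486) ≈ 0.014 M.

0.014 M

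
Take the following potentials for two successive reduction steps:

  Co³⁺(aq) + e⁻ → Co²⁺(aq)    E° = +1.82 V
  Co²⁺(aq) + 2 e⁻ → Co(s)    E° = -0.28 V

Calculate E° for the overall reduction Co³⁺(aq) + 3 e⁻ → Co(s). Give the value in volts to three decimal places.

+0.420 V

Standard free energies of sequential steps add: ΔG°₃ = ΔG°₁ + ΔG°₂, so n₃E°₃ = n₁E°₁ + n₂E°₂.
E°₃ = (1×+1.82 + 2×-0.28) / 3 = (+1.260) / 3 = +0.420 V.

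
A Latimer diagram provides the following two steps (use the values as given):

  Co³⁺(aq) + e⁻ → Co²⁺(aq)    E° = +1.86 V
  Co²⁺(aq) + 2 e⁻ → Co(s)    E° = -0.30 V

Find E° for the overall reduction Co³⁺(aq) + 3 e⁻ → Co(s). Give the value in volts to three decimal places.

Since ΔG° = −nFE° is additive over sequential reductions, n₃E°₃ = n₁E°₁ + n₂E°₂.
E°₃ = (1×+1.86 + 2×-0.30) / 3 = (+1.260) / 3 = +0.420 V.
E° values themselves are not directly additive — weighting by electron count is essential.

+0.420 V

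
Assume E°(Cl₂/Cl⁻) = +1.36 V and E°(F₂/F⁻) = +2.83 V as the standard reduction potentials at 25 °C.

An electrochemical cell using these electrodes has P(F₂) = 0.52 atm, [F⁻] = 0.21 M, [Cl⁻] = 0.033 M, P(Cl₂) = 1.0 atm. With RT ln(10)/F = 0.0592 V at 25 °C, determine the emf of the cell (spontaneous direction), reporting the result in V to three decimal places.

+1.414 V

F₂/F⁻ is the cathode (higher E°), Cl₂/Cl⁻ the anode: E°cell = +2.83 − (+1.36) = +1.47 V, n = 2.
Overall: F₂(g) + 2 Cl⁻(aq) → 2 F⁻(aq) + Cl₂(g)
Q = [F⁻]^2·P(Cl₂) / (P(F₂)·[Cl⁻]^2); log Q = 1.891.
E = E° − (0.0592/n) log Q = +1.47 − (0.0592/2)(1.891) = +1.414 V.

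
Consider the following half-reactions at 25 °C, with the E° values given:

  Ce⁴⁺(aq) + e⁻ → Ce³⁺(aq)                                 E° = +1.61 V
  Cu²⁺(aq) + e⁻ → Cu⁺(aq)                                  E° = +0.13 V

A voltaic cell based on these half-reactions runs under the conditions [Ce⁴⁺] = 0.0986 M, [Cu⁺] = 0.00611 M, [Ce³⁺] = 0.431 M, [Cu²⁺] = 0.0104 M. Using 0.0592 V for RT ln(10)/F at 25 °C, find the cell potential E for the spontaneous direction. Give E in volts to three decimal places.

+1.428 V

Ce⁴⁺/Ce³⁺ is the cathode (higher E°), Cu²⁺/Cu⁺ the anode: E°cell = +1.61 − (+0.13) = +1.48 V, n = 1.
Overall: Ce⁴⁺(aq) + Cu⁺(aq) → Ce³⁺(aq) + Cu²⁺(aq)
Q = [Ce³⁺]·[Cu²⁺] / ([Ce⁴⁺]·[Cu⁺]); log Q = 0.872.
E = E° − (0.0592/n) log Q = +1.48 − (0.0592/1)(0.872) = +1.428 V.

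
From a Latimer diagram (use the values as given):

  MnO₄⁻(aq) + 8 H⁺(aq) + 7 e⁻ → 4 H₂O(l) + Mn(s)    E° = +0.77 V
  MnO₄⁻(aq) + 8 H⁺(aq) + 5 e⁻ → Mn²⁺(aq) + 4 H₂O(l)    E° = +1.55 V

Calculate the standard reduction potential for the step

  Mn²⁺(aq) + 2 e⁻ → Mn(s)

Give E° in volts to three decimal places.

Sequential free energies add, so n₃E°₃ = n₁E°₁ + n₂E°₂.
With n₃ = 7, and the known step contributing 5×(+1.55) V, the unknown satisfies 2·E° = 7×(+0.77) − 5×(+1.55) = -2.360.
E° = -2.360 / 2 = -1.180 V.

-1.180 V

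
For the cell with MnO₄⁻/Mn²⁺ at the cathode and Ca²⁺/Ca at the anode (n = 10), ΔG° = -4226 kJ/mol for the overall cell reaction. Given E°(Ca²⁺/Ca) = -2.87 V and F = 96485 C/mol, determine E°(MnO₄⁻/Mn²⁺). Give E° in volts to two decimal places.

+1.51 V

E°cell = −ΔG°/(nF) = −(-4226×10³)/((10)(96485)) = +4.380 V.
Since MnO₄⁻/Mn²⁺ is the cathode and Ca²⁺/Ca the anode, E°cell = E°(MnO₄⁻/Mn²⁺) − E°(Ca²⁺/Ca).
So E°(MnO₄⁻/Mn²⁺) = E°cell + E°(Ca²⁺/Ca) = +4.380 + (-2.87) = +1.51 V.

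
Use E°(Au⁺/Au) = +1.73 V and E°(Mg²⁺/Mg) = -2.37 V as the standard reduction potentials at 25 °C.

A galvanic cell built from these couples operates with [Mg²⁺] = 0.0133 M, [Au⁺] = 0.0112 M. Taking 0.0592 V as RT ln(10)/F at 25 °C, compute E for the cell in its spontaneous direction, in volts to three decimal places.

Au⁺/Au is the cathode (higher E°), Mg²⁺/Mg the anode: E°cell = +1.73 − (-2.37) = +4.10 V, n = 2.
Overall: 2 Au⁺(aq) + Mg(s) → 2 Au(s) + Mg²⁺(aq)
Q = [Mg²⁺] / ([Au⁺]^2); log Q = 2.025.
E = E° − (0.0592/n) log Q = +4.10 − (0.0592/2)(2.025) = +4.040 V.

+4.040 V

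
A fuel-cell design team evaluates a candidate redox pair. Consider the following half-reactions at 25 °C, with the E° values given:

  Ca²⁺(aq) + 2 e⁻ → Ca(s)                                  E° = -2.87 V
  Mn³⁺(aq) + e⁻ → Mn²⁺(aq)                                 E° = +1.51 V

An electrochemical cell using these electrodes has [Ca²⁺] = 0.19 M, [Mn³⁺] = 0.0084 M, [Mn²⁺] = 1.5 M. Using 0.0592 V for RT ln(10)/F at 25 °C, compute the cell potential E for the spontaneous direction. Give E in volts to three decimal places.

Mn³⁺/Mn²⁺ is the cathode (higher E°), Ca²⁺/Ca the anode: E°cell = +1.51 − (-2.87) = +4.38 V, n = 2.
Overall: 2 Mn³⁺(aq) + Ca(s) → 2 Mn²⁺(aq) + Ca²⁺(aq)
Q = [Mn²⁺]^2·[Ca²⁺] / ([Mn³⁺]^2); log Q = 3.782.
E = E° − (0.0592/n) log Q = +4.38 − (0.0592/2)(3.782) = +4.268 V.

+4.268 V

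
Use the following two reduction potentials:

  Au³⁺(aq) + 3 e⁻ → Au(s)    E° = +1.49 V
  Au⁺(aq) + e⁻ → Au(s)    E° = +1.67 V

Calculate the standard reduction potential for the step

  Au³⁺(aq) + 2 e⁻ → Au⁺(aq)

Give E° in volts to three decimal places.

+1.400 V

Sequential free energies add, so n₃E°₃ = n₁E°₁ + n₂E°₂.
With n₃ = 3, and the known step contributing 1×(+1.67) V, the unknown satisfies 2·E° = 3×(+1.49) − 1×(+1.67) = +2.800.
E° = +2.800 / 2 = +1.400 V.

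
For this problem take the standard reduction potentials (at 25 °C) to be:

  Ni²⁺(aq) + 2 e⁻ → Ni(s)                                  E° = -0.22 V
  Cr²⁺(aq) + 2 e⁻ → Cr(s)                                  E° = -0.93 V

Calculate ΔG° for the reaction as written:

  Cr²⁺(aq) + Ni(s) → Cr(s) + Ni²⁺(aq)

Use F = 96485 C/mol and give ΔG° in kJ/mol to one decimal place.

+137.0 kJ/mol

As written, Cr²⁺/Cr is reduced (cathode) and Ni²⁺/Ni is oxidised (anode), so E°cell = (-0.93) − (-0.22) = -0.71 V.
Balancing electrons gives n = 2.
ΔG° = −nFE° = −(2)(96485)(-0.71) = 137,009 J = +137.0 kJ/mol.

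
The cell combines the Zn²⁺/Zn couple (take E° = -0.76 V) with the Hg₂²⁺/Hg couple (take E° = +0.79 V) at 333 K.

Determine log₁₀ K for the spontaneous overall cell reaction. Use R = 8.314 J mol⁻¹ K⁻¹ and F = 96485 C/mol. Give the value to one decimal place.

Cathode: Hg₂²⁺/Hg; anode: Zn²⁺/Zn. E°cell = (+0.79) − (-0.76) = +1.55 V, with n = 2.
ΔG° = −nFE° = −RT ln K, so ln K = nFE°/(RT) = (2)(96485)(+1.55) / ((8.314)(333)) = 108.036.
log₁₀ K = 108.036 / ln 10 = 46.9.

46.9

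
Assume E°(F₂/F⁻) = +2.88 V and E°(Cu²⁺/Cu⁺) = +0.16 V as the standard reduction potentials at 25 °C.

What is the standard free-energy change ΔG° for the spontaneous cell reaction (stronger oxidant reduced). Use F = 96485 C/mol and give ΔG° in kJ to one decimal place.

-524.9 kJ

F₂/F⁻ (E° = +2.88 V) is the cathode; Cu²⁺/Cu⁺ (E° = +0.16 V) is the anode, so E°cell = +2.72 V.
Balancing electrons gives n = 2 (lcm of 2 and 1).
ΔG° = −nFE° = −(2)(96485)(+2.72) = -524,878 J = -524.9 kJ.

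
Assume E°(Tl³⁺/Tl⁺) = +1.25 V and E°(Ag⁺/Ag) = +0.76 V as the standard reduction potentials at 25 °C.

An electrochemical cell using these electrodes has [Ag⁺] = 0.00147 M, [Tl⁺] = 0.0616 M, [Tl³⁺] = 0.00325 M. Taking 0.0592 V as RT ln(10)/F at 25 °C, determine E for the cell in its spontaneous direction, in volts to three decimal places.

+0.620 V

Tl³⁺/Tl⁺ is the cathode (higher E°), Ag⁺/Ag the anode: E°cell = +1.25 − (+0.76) = +0.49 V, n = 2.
Overall: Tl³⁺(aq) + 2 Ag(s) → Tl⁺(aq) + 2 Ag⁺(aq)
Q = [Tl⁺]·[Ag⁺]^2 / ([Tl³⁺]); log Q = -4.388.
E = E° − (0.0592/n) log Q = +0.49 − (0.0592/2)(-4.388) = +0.620 V.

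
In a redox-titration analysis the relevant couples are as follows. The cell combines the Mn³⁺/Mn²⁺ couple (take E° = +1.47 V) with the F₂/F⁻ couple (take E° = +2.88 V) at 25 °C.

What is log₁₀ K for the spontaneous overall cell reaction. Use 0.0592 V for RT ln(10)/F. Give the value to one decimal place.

47.6

Cathode: F₂/F⁻; anode: Mn³⁺/Mn²⁺. E°cell = +1.41 V, n = 2.
log K = nE°cell / 0.0592 = (2)(+1.41) / 0.0592 = 47.6.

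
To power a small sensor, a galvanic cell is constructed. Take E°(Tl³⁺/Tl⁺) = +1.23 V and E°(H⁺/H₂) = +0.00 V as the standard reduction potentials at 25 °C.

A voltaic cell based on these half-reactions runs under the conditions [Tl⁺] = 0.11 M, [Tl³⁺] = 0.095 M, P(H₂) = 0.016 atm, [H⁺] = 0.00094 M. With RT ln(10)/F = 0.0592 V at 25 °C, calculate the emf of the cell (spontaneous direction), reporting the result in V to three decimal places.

Tl³⁺/Tl⁺ is the cathode (higher E°), H⁺/H₂ the anode: E°cell = +1.23 − (+0.00) = +1.23 V, n = 2.
Overall: Tl³⁺(aq) + H₂(g) → Tl⁺(aq) + 2 H⁺(aq)
Q = [Tl⁺]·[H⁺]^2 / ([Tl³⁺]·P(H₂)); log Q = -4.194.
E = E° − (0.0592/n) log Q = +1.23 − (0.0592/2)(-4.194) = +1.354 V.

+1.354 V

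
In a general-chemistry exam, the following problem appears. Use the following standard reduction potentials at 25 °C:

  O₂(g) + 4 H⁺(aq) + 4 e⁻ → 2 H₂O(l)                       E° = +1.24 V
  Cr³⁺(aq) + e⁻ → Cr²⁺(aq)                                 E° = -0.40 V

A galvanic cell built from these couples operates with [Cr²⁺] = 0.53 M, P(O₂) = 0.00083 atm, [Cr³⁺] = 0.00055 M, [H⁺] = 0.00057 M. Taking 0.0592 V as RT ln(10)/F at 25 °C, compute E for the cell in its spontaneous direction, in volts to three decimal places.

+1.579 V

O₂/H₂O is the cathode (higher E°), Cr³⁺/Cr²⁺ the anode: E°cell = +1.24 − (-0.40) = +1.64 V, n = 4.
Overall: O₂(g) + 4 H⁺(aq) + 4 Cr²⁺(aq) → 2 H₂O(l) + 4 Cr³⁺(aq)
Q = [Cr³⁺]^4 / (P(O₂)·[H⁺]^4·[Cr²⁺]^4); log Q = 4.122.
E = E° − (0.0592/n) log Q = +1.64 − (0.0592/4)(4.122) = +1.579 V.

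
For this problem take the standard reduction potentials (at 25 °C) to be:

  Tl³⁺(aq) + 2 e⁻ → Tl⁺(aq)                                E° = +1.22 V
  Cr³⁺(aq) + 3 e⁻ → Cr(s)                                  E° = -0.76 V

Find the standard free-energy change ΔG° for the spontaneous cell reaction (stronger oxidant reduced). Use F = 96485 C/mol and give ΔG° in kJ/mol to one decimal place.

Tl³⁺/Tl⁺ (E° = +1.22 V) is the cathode; Cr³⁺/Cr (E° = -0.76 V) is the anode, so E°cell = +1.98 V.
Balancing electrons gives n = 6 (lcm of 2 and 3).
ΔG° = −nFE° = −(6)(96485)(+1.98) = -1,146,242 J = -1146.2 kJ/mol.

-1146.2 kJ/mol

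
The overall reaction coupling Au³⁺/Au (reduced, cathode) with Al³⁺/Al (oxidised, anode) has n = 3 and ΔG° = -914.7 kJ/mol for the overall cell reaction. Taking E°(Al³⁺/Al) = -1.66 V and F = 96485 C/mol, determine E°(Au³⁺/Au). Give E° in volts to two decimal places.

+1.50 V

E°cell = −ΔG°/(nF) = −(-914.7×10³)/((3)(96485)) = +3.160 V.
Since Au³⁺/Au is the cathode and Al³⁺/Al the anode, E°cell = E°(Au³⁺/Au) − E°(Al³⁺/Al).
So E°(Au³⁺/Au) = E°cell + E°(Al³⁺/Al) = +3.160 + (-1.66) = +1.50 V.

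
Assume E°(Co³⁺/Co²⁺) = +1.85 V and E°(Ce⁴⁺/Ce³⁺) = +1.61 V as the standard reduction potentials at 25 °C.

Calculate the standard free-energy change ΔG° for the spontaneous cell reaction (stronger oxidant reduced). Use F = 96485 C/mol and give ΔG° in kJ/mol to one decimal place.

Co³⁺/Co²⁺ (E° = +1.85 V) is the cathode; Ce⁴⁺/Ce³⁺ (E° = +1.61 V) is the anode, so E°cell = +0.24 V.
Balancing electrons gives n = 1 (lcm of 1 and 1).
ΔG° = −nFE° = −(1)(96485)(+0.24) = -23,156 J = -23.2 kJ/mol.

-23.2 kJ/mol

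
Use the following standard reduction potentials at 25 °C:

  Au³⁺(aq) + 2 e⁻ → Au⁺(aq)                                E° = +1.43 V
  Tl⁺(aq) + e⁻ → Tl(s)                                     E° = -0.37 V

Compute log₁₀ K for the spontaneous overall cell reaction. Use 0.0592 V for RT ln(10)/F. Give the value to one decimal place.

60.8

Cathode: Au³⁺/Au⁺; anode: Tl⁺/Tl. E°cell = +1.80 V, n = 2.
log K = nE°cell / 0.0592 = (2)(+1.80) / 0.0592 = 60.8.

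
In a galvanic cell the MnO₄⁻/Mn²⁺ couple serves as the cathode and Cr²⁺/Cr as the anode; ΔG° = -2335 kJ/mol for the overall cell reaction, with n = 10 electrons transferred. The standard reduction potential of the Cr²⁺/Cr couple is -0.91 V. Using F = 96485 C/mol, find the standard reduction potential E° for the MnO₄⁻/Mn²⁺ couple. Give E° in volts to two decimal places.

+1.51 V

E°cell = −ΔG°/(nF) = −(-2335×10³)/((10)(96485)) = +2.420 V.
Since MnO₄⁻/Mn²⁺ is the cathode and Cr²⁺/Cr the anode, E°cell = E°(MnO₄⁻/Mn²⁺) − E°(Cr²⁺/Cr).
So E°(MnO₄⁻/Mn²⁺) = E°cell + E°(Cr²⁺/Cr) = +2.420 + (-0.91) = +1.51 V.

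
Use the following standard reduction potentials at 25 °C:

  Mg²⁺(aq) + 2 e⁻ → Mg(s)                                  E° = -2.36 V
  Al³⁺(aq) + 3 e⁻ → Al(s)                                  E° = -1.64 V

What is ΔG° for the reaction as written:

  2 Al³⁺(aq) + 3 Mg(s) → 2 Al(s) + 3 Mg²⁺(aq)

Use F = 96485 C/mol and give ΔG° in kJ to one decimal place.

-416.8 kJ

As written, Al³⁺/Al is reduced (cathode) and Mg²⁺/Mg is oxidised (anode), so E°cell = (-1.64) − (-2.36) = +0.72 V.
Balancing electrons gives n = 6.
ΔG° = −nFE° = −(6)(96485)(+0.72) = -416,815 J = -416.8 kJ.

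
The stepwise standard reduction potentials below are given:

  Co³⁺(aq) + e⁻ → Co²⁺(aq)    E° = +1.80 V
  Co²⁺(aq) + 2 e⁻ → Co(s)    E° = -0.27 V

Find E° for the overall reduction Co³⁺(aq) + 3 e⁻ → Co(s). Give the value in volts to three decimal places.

Standard free energies of sequential steps add: ΔG°₃ = ΔG°₁ + ΔG°₂, so n₃E°₃ = n₁E°₁ + n₂E°₂.
E°₃ = (1×+1.80 + 2×-0.27) / 3 = (+1.260) / 3 = +0.420 V.

+0.420 V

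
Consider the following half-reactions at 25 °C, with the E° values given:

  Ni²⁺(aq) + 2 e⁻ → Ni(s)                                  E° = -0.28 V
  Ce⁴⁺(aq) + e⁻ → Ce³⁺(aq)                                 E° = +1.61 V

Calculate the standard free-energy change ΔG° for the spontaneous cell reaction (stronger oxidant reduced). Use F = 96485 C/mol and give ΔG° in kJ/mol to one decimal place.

-364.7 kJ/mol

Ce⁴⁺/Ce³⁺ (E° = +1.61 V) is the cathode; Ni²⁺/Ni (E° = -0.28 V) is the anode, so E°cell = +1.89 V.
Balancing electrons gives n = 2 (lcm of 1 and 2).
ΔG° = −nFE° = −(2)(96485)(+1.89) = -364,713 J = -364.7 kJ/mol.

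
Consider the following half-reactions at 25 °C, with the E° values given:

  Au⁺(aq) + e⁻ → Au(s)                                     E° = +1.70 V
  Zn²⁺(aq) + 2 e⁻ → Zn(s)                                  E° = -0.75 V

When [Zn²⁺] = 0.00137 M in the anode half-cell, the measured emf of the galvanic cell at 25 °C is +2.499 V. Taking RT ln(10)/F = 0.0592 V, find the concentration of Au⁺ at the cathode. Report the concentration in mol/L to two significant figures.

0.25 M

Au⁺/Au is the cathode, Zn²⁺/Zn the anode: E°cell = +2.45 V, n = 2.
Overall reaction: 2 Au⁺(aq) + Zn(s) → 2 Au(s) + Zn²⁺(aq); Q = [Zn²⁺]^1/[Au⁺]^2.
From E = E° − (0.0592/n) log Q: log Q = (E° − E)·n/0.0592 = (+2.45 − (+2.499))·2/0.0592 = -1.6554.
So 2·log[Au⁺] = 1·log(0.00137) − log Q = -2.8633 − (-1.6554) = -1.2079; log[Au⁺] = -1.2079 / 2 = -0.6039; [Au⁺] = 10^(-0.6039) ≈ 0.25 M.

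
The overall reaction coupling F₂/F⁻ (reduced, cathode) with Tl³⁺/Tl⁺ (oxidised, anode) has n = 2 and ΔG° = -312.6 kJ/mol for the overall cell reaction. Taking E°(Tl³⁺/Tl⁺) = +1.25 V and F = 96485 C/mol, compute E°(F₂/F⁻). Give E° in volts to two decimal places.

+2.87 V

E°cell = −ΔG°/(nF) = −(-312.6×10³)/((2)(96485)) = +1.620 V.
Since F₂/F⁻ is the cathode and Tl³⁺/Tl⁺ the anode, E°cell = E°(F₂/F⁻) − E°(Tl³⁺/Tl⁺).
So E°(F₂/F⁻) = E°cell + E°(Tl³⁺/Tl⁺) = +1.620 + (+1.25) = +2.87 V.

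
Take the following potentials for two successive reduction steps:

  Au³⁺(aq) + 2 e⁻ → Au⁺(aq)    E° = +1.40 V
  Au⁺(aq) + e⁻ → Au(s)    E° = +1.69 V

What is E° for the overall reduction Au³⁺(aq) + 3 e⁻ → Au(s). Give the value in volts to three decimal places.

+1.497 V

Adding the free-energy changes (−nFE°) of the two steps gives −n₃FE°₃ = −n₁FE°₁ − n₂FE°₂.
E°₃ = (2×+1.40 + 1×+1.69) / 3 = (+4.490) / 3 = +1.497 V.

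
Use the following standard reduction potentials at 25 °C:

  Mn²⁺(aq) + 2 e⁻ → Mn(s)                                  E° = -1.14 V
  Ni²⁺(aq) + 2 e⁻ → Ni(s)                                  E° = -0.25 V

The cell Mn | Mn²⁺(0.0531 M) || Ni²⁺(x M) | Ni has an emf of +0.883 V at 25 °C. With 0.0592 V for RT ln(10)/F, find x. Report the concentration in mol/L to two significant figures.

Ni²⁺/Ni is the cathode, Mn²⁺/Mn the anode: E°cell = +0.89 V, n = 2.
Overall reaction: Ni²⁺(aq) + Mn(s) → Ni(s) + Mn²⁺(aq); Q = [Mn²⁺]^1/[Ni²⁺]^1.
From E = E° − (0.0592/n) log Q: log Q = (E° − E)·n/0.0592 = (+0.89 − (+0.883))·2/0.0592 = 0.2365.
So 1·log[Ni²⁺] = 1·log(0.0531) − log Q = -1.2749 − (0.2365) = -1.5114; [Ni²⁺] = 10^(-1.5114) ≈ 0.031 M.

0.031 M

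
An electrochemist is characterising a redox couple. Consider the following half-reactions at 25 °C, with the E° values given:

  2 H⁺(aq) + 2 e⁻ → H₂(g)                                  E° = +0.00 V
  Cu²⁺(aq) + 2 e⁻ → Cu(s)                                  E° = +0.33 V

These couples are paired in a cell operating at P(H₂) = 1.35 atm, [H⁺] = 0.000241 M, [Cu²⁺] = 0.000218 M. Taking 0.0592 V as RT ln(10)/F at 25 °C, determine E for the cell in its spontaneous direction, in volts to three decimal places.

+0.440 V

Cu²⁺/Cu is the cathode (higher E°), H⁺/H₂ the anode: E°cell = +0.33 − (+0.00) = +0.33 V, n = 2.
Overall: Cu²⁺(aq) + H₂(g) → Cu(s) + 2 H⁺(aq)
Q = [H⁺]^2 / ([Cu²⁺]·P(H₂)); log Q = -3.705.
E = E° − (0.0592/n) log Q = +0.33 − (0.0592/2)(-3.705) = +0.440 V.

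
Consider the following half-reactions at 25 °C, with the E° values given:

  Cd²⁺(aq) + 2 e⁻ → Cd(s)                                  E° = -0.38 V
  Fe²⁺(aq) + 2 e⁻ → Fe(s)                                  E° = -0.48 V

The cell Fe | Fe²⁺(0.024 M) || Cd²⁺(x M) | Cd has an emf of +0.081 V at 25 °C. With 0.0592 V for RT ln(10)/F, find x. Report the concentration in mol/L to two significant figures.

0.0055 M

Cd²⁺/Cd is the cathode, Fe²⁺/Fe the anode: E°cell = +0.10 V, n = 2.
Overall reaction: Cd²⁺(aq) + Fe(s) → Cd(s) + Fe²⁺(aq); Q = [Fe²⁺]^1/[Cd²⁺]^1.
From E = E° − (0.0592/n) log Q: log Q = (E° − E)·n/0.0592 = (+0.10 − (+0.081))·2/0.0592 = 0.6419.
So 1·log[Cd²⁺] = 1·log(0.024) − log Q = -1.6198 − (0.6419) = -2.2617; [Cd²⁺] = 10^(-2.2617) ≈ 0.0055 M.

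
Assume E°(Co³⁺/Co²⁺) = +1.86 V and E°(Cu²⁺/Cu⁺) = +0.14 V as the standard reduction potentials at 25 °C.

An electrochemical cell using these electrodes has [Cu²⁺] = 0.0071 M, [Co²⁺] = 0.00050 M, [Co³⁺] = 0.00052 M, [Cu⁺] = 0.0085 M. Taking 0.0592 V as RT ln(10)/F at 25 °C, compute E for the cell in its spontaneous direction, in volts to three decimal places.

+1.726 V

Co³⁺/Co²⁺ is the cathode (higher E°), Cu²⁺/Cu⁺ the anode: E°cell = +1.86 − (+0.14) = +1.72 V, n = 1.
Overall: Co³⁺(aq) + Cu⁺(aq) → Co²⁺(aq) + Cu²⁺(aq)
Q = [Co²⁺]·[Cu²⁺] / ([Co³⁺]·[Cu⁺]); log Q = -0.095.
E = E° − (0.0592/n) log Q = +1.72 − (0.0592/1)(-0.095) = +1.726 V.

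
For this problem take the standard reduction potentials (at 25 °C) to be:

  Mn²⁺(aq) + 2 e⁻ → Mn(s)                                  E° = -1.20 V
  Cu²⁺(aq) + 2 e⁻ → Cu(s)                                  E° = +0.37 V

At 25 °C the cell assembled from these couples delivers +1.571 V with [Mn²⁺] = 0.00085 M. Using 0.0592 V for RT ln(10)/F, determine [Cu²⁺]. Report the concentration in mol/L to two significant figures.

Cu²⁺/Cu is the cathode, Mn²⁺/Mn the anode: E°cell = +1.57 V, n = 2.
Overall reaction: Cu²⁺(aq) + Mn(s) → Cu(s) + Mn²⁺(aq); Q = [Mn²⁺]^1/[Cu²⁺]^1.
From E = E° − (0.0592/n) log Q: log Q = (E° − E)·n/0.0592 = (+1.57 − (+1.571))·2/0.0592 = -0.0338.
So 1·log[Cu²⁺] = 1·log(0.00085) − log Q = -3.0706 − (-0.0338) = -3.0368; [Cu²⁺] = 10^(-3.0368) ≈ 0.00092 M.

0.00092 M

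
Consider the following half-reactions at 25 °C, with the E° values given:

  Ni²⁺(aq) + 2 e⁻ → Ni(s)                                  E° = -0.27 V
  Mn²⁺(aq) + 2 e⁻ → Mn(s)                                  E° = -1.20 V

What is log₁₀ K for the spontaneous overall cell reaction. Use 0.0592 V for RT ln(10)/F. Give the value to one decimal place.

Cathode: Ni²⁺/Ni; anode: Mn²⁺/Mn. E°cell = +0.93 V, n = 2.
log K = nE°cell / 0.0592 = (2)(+0.93) / 0.0592 = 31.4.

31.4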